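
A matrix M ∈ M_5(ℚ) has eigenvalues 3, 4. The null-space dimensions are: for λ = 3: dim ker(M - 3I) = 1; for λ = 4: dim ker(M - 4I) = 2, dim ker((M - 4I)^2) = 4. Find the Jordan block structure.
Jordan blocks: (3, 1), (4, 2), (4, 2)

λ = 3: successive nullity increments [1] count blocks of size ≥ k; block sizes are [1].
λ = 4: successive nullity increments [2, 2] count blocks of size ≥ k; block sizes are [2, 2].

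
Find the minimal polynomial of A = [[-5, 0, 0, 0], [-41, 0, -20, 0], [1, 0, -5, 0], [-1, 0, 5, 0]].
m_A(x) = x(x + 5)^2

The characteristic polynomial factors as x^2(x + 5)^2. The minimal polynomial is ∏(x - λ)^{k_λ} where k_λ is the size of the largest Jordan block at λ.

For λ = -5: rank(A + 5I) = 3, and the largest Jordan block has size 2 (the smallest k with rank((A + 5I)^k) = rank((A + 5I)^(k+1))).
For λ = 0: rank(A) = 2, and the largest Jordan block has size 1 (the smallest k with rank(A^k) = rank(A^(k+1))).

So m_A(x) = x(x + 5)^2.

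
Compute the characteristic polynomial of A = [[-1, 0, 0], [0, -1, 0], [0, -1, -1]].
χ_A(x) = (x + 1)^3

xI - A = [[x + 1, 0, 0], [0, x + 1, 0], [0, 1, x + 1]].

Expanding det(xI - A) along the first row:
det(xI - A) = + (x + 1)·det([[x + 1, 0], [1, x + 1]]) - (0)·det([[0, 0], [0, x + 1]]) + (0)·det([[0, x + 1], [0, 1]]).

Evaluating gives χ_A(x) = x^3 + 3x^2 + 3x + 1 = (x + 1)^3.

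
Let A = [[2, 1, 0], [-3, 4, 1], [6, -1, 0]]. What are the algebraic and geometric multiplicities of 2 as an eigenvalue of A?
The characteristic polynomial is (x - 2)^3, so the factor x - 2 appears with exponent 3: the algebraic multiplicity is 3.

rank(A - 2I) = 2, so the eigenspace has dimension 3 - 2 = 1: the geometric multiplicity is 1.

Since 1 < 3, A is not diagonalizable.

algebraic multiplicity 3, geometric multiplicity 1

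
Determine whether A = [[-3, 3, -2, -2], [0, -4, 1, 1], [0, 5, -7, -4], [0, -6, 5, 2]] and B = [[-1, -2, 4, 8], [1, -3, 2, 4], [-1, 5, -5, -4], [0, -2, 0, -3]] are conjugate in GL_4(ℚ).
Yes.

Two matrices over a field are similar if and only if they have the same invariant factors.

Both A and B have characteristic polynomial (x + 3)^4 and minimal polynomial (x + 3)^3. Computing further, both have invariant factors x + 3, (x + 3)^3. Hence A and B are similar.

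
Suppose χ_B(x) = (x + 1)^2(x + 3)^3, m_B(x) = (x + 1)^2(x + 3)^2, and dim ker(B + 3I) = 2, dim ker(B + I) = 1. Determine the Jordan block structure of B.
λ = -3: algebraic multiplicity 3 (exponent in χ_B), largest block size 2 (exponent in m_B), 2 blocks (geometric multiplicity). These force block sizes [2, 1].
λ = -1: algebraic multiplicity 2 (exponent in χ_B), largest block size 2 (exponent in m_B), 1 block (geometric multiplicity). This forces block sizes [2].

Jordan blocks: (-3, 2), (-3, 1), (-1, 2)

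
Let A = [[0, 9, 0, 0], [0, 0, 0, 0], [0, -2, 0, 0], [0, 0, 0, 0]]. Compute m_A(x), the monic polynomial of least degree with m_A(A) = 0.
m_A(x) = x^2

The characteristic polynomial factors as x^4. The minimal polynomial is ∏(x - λ)^{k_λ} where k_λ is the size of the largest Jordan block at λ.

For λ = 0: rank(A) = 1, and the largest Jordan block has size 2 (the smallest k with rank(A^k) = rank(A^(k+1))).

So m_A(x) = x^2.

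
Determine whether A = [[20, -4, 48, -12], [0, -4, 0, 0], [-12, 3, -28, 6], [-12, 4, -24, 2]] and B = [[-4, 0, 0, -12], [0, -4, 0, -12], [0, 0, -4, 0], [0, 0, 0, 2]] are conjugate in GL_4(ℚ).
Both have characteristic polynomial (x - 2)(x + 4)^3, but the minimal polynomial of A is (x - 2)(x + 4)^2 while the minimal polynomial of B is (x - 2)(x + 4). The minimal polynomial is a similarity invariant, so A and B are not similar.

No.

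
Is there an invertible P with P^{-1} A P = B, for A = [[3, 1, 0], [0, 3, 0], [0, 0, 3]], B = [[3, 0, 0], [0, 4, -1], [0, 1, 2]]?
Yes.

Two matrices over a field are similar if and only if they have the same invariant factors.

Both A and B have characteristic polynomial (x - 3)^3 and minimal polynomial (x - 3)^2. Computing further, both have invariant factors x - 3, (x - 3)^2. Hence A and B are similar.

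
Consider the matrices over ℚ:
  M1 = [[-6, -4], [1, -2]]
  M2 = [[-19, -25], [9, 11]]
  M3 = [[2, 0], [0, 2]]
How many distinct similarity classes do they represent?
Characteristic polynomials: χ_{M1} = (x + 4)^2, χ_{M2} = (x + 4)^2, χ_{M3} = (x - 2)^2.

{M1, M2}: invariant factors (x + 4)^2.

{M3}: invariant factors x - 2, x - 2.

Matrices are similar if and only if their invariant-factor lists agree; the partition into similarity classes is {M1, M2}, {M3}.

2 classes: {M1, M2}, {M3}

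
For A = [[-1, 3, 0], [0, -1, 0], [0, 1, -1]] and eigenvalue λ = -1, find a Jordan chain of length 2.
v_1 = [[3, 1, 1]]^T, v_2 = [[3, 0, 1]]^T

We seek v_1 ∈ ker((A + I)^2) \ ker(A + I), then set v_{i+1} = (A + I) v_i.

One such chain is v_1 = [[3, 1, 1]]^T, v_2 = [[3, 0, 1]]^T. Check: (A + I) v_2 = [[0, 0, 0]]^T = 0.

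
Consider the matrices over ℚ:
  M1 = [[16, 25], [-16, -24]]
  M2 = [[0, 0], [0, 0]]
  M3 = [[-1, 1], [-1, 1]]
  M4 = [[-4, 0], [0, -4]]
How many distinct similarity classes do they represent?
4 classes: {M1}, {M2}, {M3}, {M4}

Characteristic polynomials: χ_{M1} = (x + 4)^2, χ_{M2} = x^2, χ_{M3} = x^2, χ_{M4} = (x + 4)^2.

{M1}: invariant factors (x + 4)^2.

{M2}: invariant factors x, x.

{M3}: invariant factors x^2.

{M4}: invariant factors x + 4, x + 4.

Matrices are similar if and only if their invariant-factor lists agree; the partition into similarity classes is {M1}, {M2}, {M3}, {M4}.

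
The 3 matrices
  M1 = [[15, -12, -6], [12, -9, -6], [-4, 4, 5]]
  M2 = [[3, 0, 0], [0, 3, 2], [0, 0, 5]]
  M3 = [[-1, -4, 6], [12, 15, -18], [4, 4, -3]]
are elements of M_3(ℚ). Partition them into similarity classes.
Characteristic polynomials: χ_{M1} = (x - 5)(x - 3)^2, χ_{M2} = (x - 5)(x - 3)^2, χ_{M3} = (x - 5)(x - 3)^2.

{M1, M2, M3}: invariant factors x - 3, (x - 5)(x - 3).

Matrices are similar if and only if their invariant-factor lists agree; the partition into similarity classes is {M1, M2, M3}.

1 class: {M1, M2, M3}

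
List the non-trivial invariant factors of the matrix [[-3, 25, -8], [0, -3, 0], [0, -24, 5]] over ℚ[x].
The Jordan structure of A has elementary divisors (x + 3)^2, (x - 5). Arranging the block sizes at each eigenvalue in decreasing order and taking row products gives the invariant factors.

Invariant factors (smallest first, each dividing the next): (x - 5)(x + 3)^2.

Check: the last factor (x - 5)(x + 3)^2 is the minimal polynomial, and the product (x - 5)(x + 3)^2 is the characteristic polynomial.

(x - 5)(x + 3)^2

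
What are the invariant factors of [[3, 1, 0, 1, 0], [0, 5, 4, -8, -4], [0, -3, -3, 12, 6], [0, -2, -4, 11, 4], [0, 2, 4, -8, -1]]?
x - 3, (x - 3)^2, (x - 3)^2

The Jordan structure of A has elementary divisors (x - 3)^2, (x - 3)^2, (x - 3). Arranging the block sizes at each eigenvalue in decreasing order and taking row products gives the invariant factors.

Invariant factors (smallest first, each dividing the next): x - 3, (x - 3)^2, (x - 3)^2.

Check: the last factor (x - 3)^2 is the minimal polynomial, and the product (x - 3)^5 is the characteristic polynomial.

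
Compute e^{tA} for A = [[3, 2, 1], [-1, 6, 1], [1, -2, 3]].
A has Jordan form J = [[4, 1, 0], [0, 4, 0], [0, 0, 4]] with A = PJP^{-1}, so e^{tA} = P e^{tJ} P^{-1}.

For a Jordan block J_k(λ), e^{tJ_k(λ)} = e^{λt} · (I + tN + t^2 N^2/2! + ... + t^{k-1} N^{k-1}/(k-1)!) where N is the nilpotent superdiagonal part.

Assembling the blocks and conjugating back gives the entries of e^{tA} as shown above.

e^{tA} = [[(1 - t)*e^{4*t}, 2*t*e^{4*t}, t*e^{4*t}], [-t*e^{4*t}, (2*t + 1)*e^{4*t}, t*e^{4*t}], [t*e^{4*t}, -2*t*e^{4*t}, (1 - t)*e^{4*t}]]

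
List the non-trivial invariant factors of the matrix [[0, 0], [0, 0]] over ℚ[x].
x, x

The Jordan structure of A has elementary divisors x, x. Arranging the block sizes at each eigenvalue in decreasing order and taking row products gives the invariant factors.

Invariant factors (smallest first, each dividing the next): x, x.

Check: the last factor x is the minimal polynomial, and the product x^2 is the characteristic polynomial.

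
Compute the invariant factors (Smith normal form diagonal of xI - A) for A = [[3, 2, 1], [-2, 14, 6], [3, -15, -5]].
(x - 4)^3

The Jordan structure of A has elementary divisors (x - 4)^3. Arranging the block sizes at each eigenvalue in decreasing order and taking row products gives the invariant factors.

Invariant factors (smallest first, each dividing the next): (x - 4)^3.

Check: the last factor (x - 4)^3 is the minimal polynomial, and the product (x - 4)^3 is the characteristic polynomial.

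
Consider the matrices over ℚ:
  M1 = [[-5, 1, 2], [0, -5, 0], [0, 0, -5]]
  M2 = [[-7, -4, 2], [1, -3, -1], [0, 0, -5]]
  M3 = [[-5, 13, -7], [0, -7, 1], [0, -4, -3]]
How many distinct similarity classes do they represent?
Characteristic polynomials: χ_{M1} = (x + 5)^3, χ_{M2} = (x + 5)^3, χ_{M3} = (x + 5)^3.

{M1, M2}: invariant factors x + 5, (x + 5)^2.

{M3}: invariant factors (x + 5)^3.

Matrices are similar if and only if their invariant-factor lists agree; the partition into similarity classes is {M1, M2}, {M3}.

2 classes: {M1, M2}, {M3}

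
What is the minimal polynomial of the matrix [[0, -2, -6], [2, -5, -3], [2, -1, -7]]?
The characteristic polynomial factors as (x + 4)^3. The minimal polynomial is ∏(x - λ)^{k_λ} where k_λ is the size of the largest Jordan block at λ.

For λ = -4: rank(A + 4I) = 1, and the largest Jordan block has size 2 (the smallest k with rank((A + 4I)^k) = rank((A + 4I)^(k+1))).

So m_A(x) = (x + 4)^2.

m_A(x) = (x + 4)^2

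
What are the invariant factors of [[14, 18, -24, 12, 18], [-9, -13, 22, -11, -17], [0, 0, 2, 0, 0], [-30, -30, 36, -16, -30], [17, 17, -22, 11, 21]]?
The Jordan structure of A has elementary divisors (x + 4), (x - 2), (x - 2), (x - 4)^2. Arranging the block sizes at each eigenvalue in decreasing order and taking row products gives the invariant factors.

Invariant factors (smallest first, each dividing the next): x - 2, (x - 4)^2(x - 2)(x + 4).

Check: the last factor (x - 4)^2(x - 2)(x + 4) is the minimal polynomial, and the product (x - 4)^2(x - 2)^2(x + 4) is the characteristic polynomial.

x - 2, (x - 4)^2(x - 2)(x + 4)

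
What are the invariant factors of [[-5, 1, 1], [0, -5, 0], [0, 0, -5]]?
The Jordan structure of A has elementary divisors (x + 5)^2, (x + 5). Arranging the block sizes at each eigenvalue in decreasing order and taking row products gives the invariant factors.

Invariant factors (smallest first, each dividing the next): x + 5, (x + 5)^2.

Check: the last factor (x + 5)^2 is the minimal polynomial, and the product (x + 5)^3 is the characteristic polynomial.

x + 5, (x + 5)^2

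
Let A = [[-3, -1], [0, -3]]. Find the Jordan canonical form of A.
J = [[-3, 1], [0, -3]]

The characteristic polynomial is det(xI - A) = (x + 3)^2, so the eigenvalues are -3 (algebraic multiplicity 2).

For λ = -3: rank(A + 3I) = 1, rank((A + 3I)^2) = 0. The eigenspace has dimension 2 - 1 = 1, so there is 1 Jordan block; the rank sequence gives block sizes [2].

Assembling the blocks gives the Jordan form J above.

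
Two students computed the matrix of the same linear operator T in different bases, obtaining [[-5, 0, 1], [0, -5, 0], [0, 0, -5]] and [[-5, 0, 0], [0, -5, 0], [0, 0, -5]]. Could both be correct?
No.

Both have characteristic polynomial (x + 5)^3, but the minimal polynomial of A is (x + 5)^2 while the minimal polynomial of B is x + 5. The minimal polynomial is a similarity invariant, so A and B are not similar.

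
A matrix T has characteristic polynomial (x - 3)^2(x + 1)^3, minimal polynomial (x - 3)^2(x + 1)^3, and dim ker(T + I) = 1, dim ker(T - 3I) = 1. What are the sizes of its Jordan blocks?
λ = -1: algebraic multiplicity 3 (exponent in χ_T), largest block size 3 (exponent in m_T), 1 block (geometric multiplicity). This forces block sizes [3].
λ = 3: algebraic multiplicity 2 (exponent in χ_T), largest block size 2 (exponent in m_T), 1 block (geometric multiplicity). This forces block sizes [2].

Jordan blocks: (-1, 3), (3, 2)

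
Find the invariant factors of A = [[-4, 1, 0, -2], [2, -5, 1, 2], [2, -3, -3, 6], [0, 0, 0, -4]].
The Jordan structure of A has elementary divisors (x + 4)^3, (x + 4). Arranging the block sizes at each eigenvalue in decreasing order and taking row products gives the invariant factors.

Invariant factors (smallest first, each dividing the next): x + 4, (x + 4)^3.

Check: the last factor (x + 4)^3 is the minimal polynomial, and the product (x + 4)^4 is the characteristic polynomial.

x + 4, (x + 4)^3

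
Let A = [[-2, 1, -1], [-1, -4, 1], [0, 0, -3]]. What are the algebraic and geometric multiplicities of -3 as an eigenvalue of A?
The characteristic polynomial is (x + 3)^3, so the factor x + 3 appears with exponent 3: the algebraic multiplicity is 3.

rank(A + 3I) = 1, so the eigenspace has dimension 3 - 1 = 2: the geometric multiplicity is 2.

Since 2 < 3, A is not diagonalizable.

algebraic multiplicity 3, geometric multiplicity 2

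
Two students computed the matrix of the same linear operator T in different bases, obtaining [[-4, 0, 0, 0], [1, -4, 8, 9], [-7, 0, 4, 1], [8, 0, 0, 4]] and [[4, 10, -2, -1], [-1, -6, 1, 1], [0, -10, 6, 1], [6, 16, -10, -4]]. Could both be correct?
No.

Both have characteristic polynomial (x - 4)^2(x + 4)^2, but the minimal polynomial of A is (x - 4)^2(x + 4) while the minimal polynomial of B is (x - 4)^2(x + 4)^2. The minimal polynomial is a similarity invariant, so A and B are not similar.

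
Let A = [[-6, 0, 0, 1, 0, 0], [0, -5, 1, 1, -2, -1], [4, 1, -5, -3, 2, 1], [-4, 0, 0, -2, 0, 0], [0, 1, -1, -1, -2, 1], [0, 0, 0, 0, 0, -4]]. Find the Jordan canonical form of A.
The characteristic polynomial is det(xI - A) = (x + 4)^6, so the eigenvalues are -4 (algebraic multiplicity 6).

For λ = -4: rank(A + 4I) = 2, rank((A + 4I)^2) = 0. The eigenspace has dimension 6 - 2 = 4, so there are 4 Jordan blocks; the rank sequence gives block sizes [2, 2, 1, 1].

Assembling the blocks gives the Jordan form J above.

J = [[-4, 1, 0, 0, 0, 0], [0, -4, 0, 0, 0, 0], [0, 0, -4, 1, 0, 0], [0, 0, 0, -4, 0, 0], [0, 0, 0, 0, -4, 0], [0, 0, 0, 0, 0, -4]]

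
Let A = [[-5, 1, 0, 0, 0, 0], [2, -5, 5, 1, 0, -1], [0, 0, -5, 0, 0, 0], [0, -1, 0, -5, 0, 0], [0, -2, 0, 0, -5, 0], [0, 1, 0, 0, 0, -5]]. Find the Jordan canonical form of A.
J = [[-5, 1, 0, 0, 0, 0], [0, -5, 1, 0, 0, 0], [0, 0, -5, 0, 0, 0], [0, 0, 0, -5, 0, 0], [0, 0, 0, 0, -5, 0], [0, 0, 0, 0, 0, -5]]

The characteristic polynomial is det(xI - A) = (x + 5)^6, so the eigenvalues are -5 (algebraic multiplicity 6).

For λ = -5: rank(A + 5I) = 2, rank((A + 5I)^2) = 1, rank((A + 5I)^3) = 0. The eigenspace has dimension 6 - 2 = 4, so there are 4 Jordan blocks; the rank sequence gives block sizes [3, 1, 1, 1].

Assembling the blocks gives the Jordan form J above.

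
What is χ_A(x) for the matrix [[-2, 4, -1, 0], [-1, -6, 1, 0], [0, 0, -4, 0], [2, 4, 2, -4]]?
χ_A(x) = (x + 4)^4

xI - A = [[x + 2, -4, 1, 0], [1, x + 6, -1, 0], [0, 0, x + 4, 0], [-2, -4, -2, x + 4]].

Expanding det(xI - A) along the first row:
det(xI - A) = + (x + 2)·det([[x + 6, -1, 0], [0, x + 4, 0], [-4, -2, x + 4]]) - (-4)·det([[1, -1, 0], [0, x + 4, 0], [-2, -2, x + 4]]) + (1)·det([[1, x + 6, 0], [0, 0, 0], [-2, -4, x + 4]]) - (0)·det([[1, x + 6, -1], [0, 0, x + 4], [-2, -4, -2]]).

Evaluating gives χ_A(x) = x^4 + 16x^3 + 96x^2 + 256x + 256 = (x + 4)^4.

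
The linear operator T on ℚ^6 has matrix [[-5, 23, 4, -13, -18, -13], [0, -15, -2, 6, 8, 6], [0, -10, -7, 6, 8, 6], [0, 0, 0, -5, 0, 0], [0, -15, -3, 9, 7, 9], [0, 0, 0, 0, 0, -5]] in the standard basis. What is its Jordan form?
J = [[-5, 1, 0, 0, 0, 0], [0, -5, 0, 0, 0, 0], [0, 0, -5, 1, 0, 0], [0, 0, 0, -5, 0, 0], [0, 0, 0, 0, -5, 0], [0, 0, 0, 0, 0, -5]]

The characteristic polynomial is det(xI - A) = (x + 5)^6, so the eigenvalues are -5 (algebraic multiplicity 6).

For λ = -5: rank(A + 5I) = 2, rank((A + 5I)^2) = 0. The eigenspace has dimension 6 - 2 = 4, so there are 4 Jordan blocks; the rank sequence gives block sizes [2, 2, 1, 1].

Assembling the blocks gives the Jordan form J above.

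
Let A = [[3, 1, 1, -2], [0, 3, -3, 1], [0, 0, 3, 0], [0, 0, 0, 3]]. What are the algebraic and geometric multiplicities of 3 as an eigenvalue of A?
algebraic multiplicity 4, geometric multiplicity 2

The characteristic polynomial is (x - 3)^4, so the factor x - 3 appears with exponent 4: the algebraic multiplicity is 4.

rank(A - 3I) = 2, so the eigenspace has dimension 4 - 2 = 2: the geometric multiplicity is 2.

Since 2 < 4, A is not diagonalizable.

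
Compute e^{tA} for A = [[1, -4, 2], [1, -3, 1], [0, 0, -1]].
e^{tA} = [[(2*t + 1)*e^{-t}, -4*t*e^{-t}, 2*t*e^{-t}], [t*e^{-t}, (1 - 2*t)*e^{-t}, t*e^{-t}], [0, 0, e^{-t}]]

A has Jordan form J = [[-1, 1, 0], [0, -1, 0], [0, 0, -1]] with A = PJP^{-1}, so e^{tA} = P e^{tJ} P^{-1}.

For a Jordan block J_k(λ), e^{tJ_k(λ)} = e^{λt} · (I + tN + t^2 N^2/2! + ... + t^{k-1} N^{k-1}/(k-1)!) where N is the nilpotent superdiagonal part.

Assembling the blocks and conjugating back gives the entries of e^{tA} as shown above.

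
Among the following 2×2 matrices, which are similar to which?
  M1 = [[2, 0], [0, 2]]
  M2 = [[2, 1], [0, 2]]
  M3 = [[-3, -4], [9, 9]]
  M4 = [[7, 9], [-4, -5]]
4 classes: {M1}, {M2}, {M3}, {M4}

Characteristic polynomials: χ_{M1} = (x - 2)^2, χ_{M2} = (x - 2)^2, χ_{M3} = (x - 3)^2, χ_{M4} = (x - 1)^2.

{M1}: invariant factors x - 2, x - 2.

{M2}: invariant factors (x - 2)^2.

{M3}: invariant factors (x - 3)^2.

{M4}: invariant factors (x - 1)^2.

Matrices are similar if and only if their invariant-factor lists agree; the partition into similarity classes is {M1}, {M2}, {M3}, {M4}.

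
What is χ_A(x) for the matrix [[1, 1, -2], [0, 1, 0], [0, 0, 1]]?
χ_A(x) = (x - 1)^3

xI - A = [[x - 1, -1, 2], [0, x - 1, 0], [0, 0, x - 1]].

Expanding det(xI - A) along the first row:
det(xI - A) = + (x - 1)·det([[x - 1, 0], [0, x - 1]]) - (-1)·det([[0, 0], [0, x - 1]]) + (2)·det([[0, x - 1], [0, 0]]).

Evaluating gives χ_A(x) = x^3 - 3x^2 + 3x - 1 = (x - 1)^3.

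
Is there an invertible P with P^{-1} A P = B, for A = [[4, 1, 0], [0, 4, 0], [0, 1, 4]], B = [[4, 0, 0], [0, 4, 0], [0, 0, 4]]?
No.

Both have characteristic polynomial (x - 4)^3, but the minimal polynomial of A is (x - 4)^2 while the minimal polynomial of B is x - 4. The minimal polynomial is a similarity invariant, so A and B are not similar.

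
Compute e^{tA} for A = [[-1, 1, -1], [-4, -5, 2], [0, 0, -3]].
e^{tA} = [[(2*t + 1)*e^{-3*t}, t*e^{-3*t}, -t*e^{-3*t}], [-4*t*e^{-3*t}, (1 - 2*t)*e^{-3*t}, 2*t*e^{-3*t}], [0, 0, e^{-3*t}]]

A has Jordan form J = [[-3, 1, 0], [0, -3, 0], [0, 0, -3]] with A = PJP^{-1}, so e^{tA} = P e^{tJ} P^{-1}.

For a Jordan block J_k(λ), e^{tJ_k(λ)} = e^{λt} · (I + tN + t^2 N^2/2! + ... + t^{k-1} N^{k-1}/(k-1)!) where N is the nilpotent superdiagonal part.

Assembling the blocks and conjugating back gives the entries of e^{tA} as shown above.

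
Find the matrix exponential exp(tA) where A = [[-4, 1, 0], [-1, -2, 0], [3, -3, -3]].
e^{tA} = [[(1 - t)*e^{-3*t}, t*e^{-3*t}, 0], [-t*e^{-3*t}, (t + 1)*e^{-3*t}, 0], [3*t*e^{-3*t}, -3*t*e^{-3*t}, e^{-3*t}]]

A has Jordan form J = [[-3, 1, 0], [0, -3, 0], [0, 0, -3]] with A = PJP^{-1}, so e^{tA} = P e^{tJ} P^{-1}.

For a Jordan block J_k(λ), e^{tJ_k(λ)} = e^{λt} · (I + tN + t^2 N^2/2! + ... + t^{k-1} N^{k-1}/(k-1)!) where N is the nilpotent superdiagonal part.

Assembling the blocks and conjugating back gives the entries of e^{tA} as shown above.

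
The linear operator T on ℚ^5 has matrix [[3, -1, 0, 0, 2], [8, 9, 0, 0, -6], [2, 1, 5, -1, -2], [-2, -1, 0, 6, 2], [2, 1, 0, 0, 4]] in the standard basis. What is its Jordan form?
The characteristic polynomial is det(xI - A) = (x - 6)^2(x - 5)^3, so the eigenvalues are 5 (algebraic multiplicity 3), 6 (algebraic multiplicity 2).

For λ = 5: rank(A - 5I) = 3, rank((A - 5I)^2) = 2. The eigenspace has dimension 5 - 3 = 2, so there are 2 Jordan blocks; the rank sequence gives block sizes [2, 1].

For λ = 6: rank(A - 6I) = 3. The eigenspace has dimension 5 - 3 = 2, so there are 2 Jordan blocks; the rank sequence gives block sizes [1, 1].

Assembling the blocks gives the Jordan form J above.

J = [[5, 1, 0, 0, 0], [0, 5, 0, 0, 0], [0, 0, 5, 0, 0], [0, 0, 0, 6, 0], [0, 0, 0, 0, 6]]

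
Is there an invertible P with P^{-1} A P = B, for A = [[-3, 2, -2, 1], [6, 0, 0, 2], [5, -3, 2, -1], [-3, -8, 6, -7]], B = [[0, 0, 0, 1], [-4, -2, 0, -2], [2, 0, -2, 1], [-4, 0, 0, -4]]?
Both have characteristic polynomial (x + 2)^4 and minimal polynomial (x + 2)^2. But rank(A + 2I) = 2 for A while rank(B + 2I) = 1 for B, so the number of Jordan blocks at λ = -2 differs. A and B are not similar.

No.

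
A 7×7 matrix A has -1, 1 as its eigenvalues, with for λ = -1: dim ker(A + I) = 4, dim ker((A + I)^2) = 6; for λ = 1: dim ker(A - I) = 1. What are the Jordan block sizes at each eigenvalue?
Jordan blocks: (-1, 2), (-1, 2), (-1, 1), (-1, 1), (1, 1)

λ = -1: successive nullity increments [4, 2] count blocks of size ≥ k; block sizes are [2, 2, 1, 1].
λ = 1: successive nullity increments [1] count blocks of size ≥ k; block sizes are [1].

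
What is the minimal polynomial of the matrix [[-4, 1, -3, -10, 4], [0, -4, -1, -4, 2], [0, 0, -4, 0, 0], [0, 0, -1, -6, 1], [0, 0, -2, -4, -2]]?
The characteristic polynomial factors as (x + 4)^5. The minimal polynomial is ∏(x - λ)^{k_λ} where k_λ is the size of the largest Jordan block at λ.

For λ = -4: rank(A + 4I) = 3, and the largest Jordan block has size 3 (the smallest k with rank((A + 4I)^k) = rank((A + 4I)^(k+1))).

So m_A(x) = (x + 4)^3.

m_A(x) = (x + 4)^3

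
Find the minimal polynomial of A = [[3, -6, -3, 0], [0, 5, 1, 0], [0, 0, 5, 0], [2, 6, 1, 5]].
m_A(x) = (x - 5)^2(x - 3)

The characteristic polynomial factors as (x - 5)^3(x - 3). The minimal polynomial is ∏(x - λ)^{k_λ} where k_λ is the size of the largest Jordan block at λ.

For λ = 3: rank(A - 3I) = 3, and the largest Jordan block has size 1 (the smallest k with rank((A - 3I)^k) = rank((A - 3I)^(k+1))).
For λ = 5: rank(A - 5I) = 2, and the largest Jordan block has size 2 (the smallest k with rank((A - 5I)^k) = rank((A - 5I)^(k+1))).

So m_A(x) = (x - 5)^2(x - 3).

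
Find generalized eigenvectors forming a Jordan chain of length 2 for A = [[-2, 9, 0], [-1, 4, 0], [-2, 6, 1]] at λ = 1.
We seek v_1 ∈ ker((A - I)^2) \ ker(A - I), then set v_{i+1} = (A - I) v_i.

One such chain is v_1 = [[5, 2, 3]]^T, v_2 = [[3, 1, 2]]^T. Check: (A - I) v_2 = [[0, 0, 0]]^T = 0.

v_1 = [[5, 2, 3]]^T, v_2 = [[3, 1, 2]]^T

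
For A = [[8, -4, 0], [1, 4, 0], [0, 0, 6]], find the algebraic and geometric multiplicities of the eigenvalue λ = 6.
The characteristic polynomial is (x - 6)^3, so the factor x - 6 appears with exponent 3: the algebraic multiplicity is 3.

rank(A - 6I) = 1, so the eigenspace has dimension 3 - 1 = 2: the geometric multiplicity is 2.

Since 2 < 3, A is not diagonalizable.

algebraic multiplicity 3, geometric multiplicity 2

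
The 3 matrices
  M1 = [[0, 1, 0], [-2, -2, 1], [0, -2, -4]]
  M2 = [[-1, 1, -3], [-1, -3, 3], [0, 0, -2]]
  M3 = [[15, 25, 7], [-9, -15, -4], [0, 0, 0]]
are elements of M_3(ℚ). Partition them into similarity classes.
Characteristic polynomials: χ_{M1} = (x + 2)^3, χ_{M2} = (x + 2)^3, χ_{M3} = x^3.

{M1}: invariant factors (x + 2)^3.

{M2}: invariant factors x + 2, (x + 2)^2.

{M3}: invariant factors x^3.

Matrices are similar if and only if their invariant-factor lists agree; the partition into similarity classes is {M1}, {M2}, {M3}.

3 classes: {M1}, {M2}, {M3}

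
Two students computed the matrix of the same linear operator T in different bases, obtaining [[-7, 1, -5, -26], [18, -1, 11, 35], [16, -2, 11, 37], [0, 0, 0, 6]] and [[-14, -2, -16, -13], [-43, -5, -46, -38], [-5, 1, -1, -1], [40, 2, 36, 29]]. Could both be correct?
Two matrices over a field are similar if and only if they have the same invariant factors.

Both A and B have characteristic polynomial (x - 6)(x - 1)^3 and minimal polynomial (x - 6)(x - 1)^3. Computing further, both have invariant factors (x - 6)(x - 1)^3. Hence A and B are similar.

Yes.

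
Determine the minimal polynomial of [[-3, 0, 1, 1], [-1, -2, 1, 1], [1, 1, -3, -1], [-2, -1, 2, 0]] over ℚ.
m_A(x) = (x + 2)^3

The characteristic polynomial factors as (x + 2)^4. The minimal polynomial is ∏(x - λ)^{k_λ} where k_λ is the size of the largest Jordan block at λ.

For λ = -2: rank(A + 2I) = 2, and the largest Jordan block has size 3 (the smallest k with rank((A + 2I)^k) = rank((A + 2I)^(k+1))).

So m_A(x) = (x + 2)^3.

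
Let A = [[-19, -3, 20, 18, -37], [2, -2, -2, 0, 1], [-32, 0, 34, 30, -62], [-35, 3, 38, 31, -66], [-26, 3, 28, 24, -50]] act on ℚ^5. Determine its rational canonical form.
The invariant factors of A (the non-unit diagonal entries of the Smith normal form of xI - A over ℚ[x]) are x^2 + 2x + 3, (x + 2)(x^2 + 2x + 3), each dividing the next. The characteristic polynomial is their product, (x + 2)(x^2 + 2x + 3)^2.

The rational canonical form is the block-diagonal matrix of companion matrices C(f_i):
R = [[0, -3, 0, 0, 0], [1, -2, 0, 0, 0], [0, 0, 0, 0, -6], [0, 0, 1, 0, -7], [0, 0, 0, 1, -4]].

Note the characteristic polynomial does not split into linear factors over ℚ, so A has no Jordan form over ℚ; the rational canonical form exists over any field.

R = [[0, -3, 0, 0, 0], [1, -2, 0, 0, 0], [0, 0, 0, 0, -6], [0, 0, 1, 0, -7], [0, 0, 0, 1, -4]]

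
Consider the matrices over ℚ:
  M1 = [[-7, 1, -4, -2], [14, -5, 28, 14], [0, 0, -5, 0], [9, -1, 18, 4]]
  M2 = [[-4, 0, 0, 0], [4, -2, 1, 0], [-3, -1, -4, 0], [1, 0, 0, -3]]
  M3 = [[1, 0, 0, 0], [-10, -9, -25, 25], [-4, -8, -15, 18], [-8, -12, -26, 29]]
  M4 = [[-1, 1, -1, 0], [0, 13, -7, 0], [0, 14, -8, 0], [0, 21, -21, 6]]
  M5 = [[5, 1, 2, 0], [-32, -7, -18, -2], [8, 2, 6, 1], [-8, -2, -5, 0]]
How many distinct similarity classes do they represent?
Characteristic polynomials: χ_{M1} = (x - 2)(x + 5)^3, χ_{M2} = (x + 3)^3(x + 4), χ_{M3} = (x - 3)(x - 1)^3, χ_{M4} = (x - 6)^2(x + 1)^2, χ_{M5} = (x - 1)^4.

{M1}: invariant factors x + 5, (x - 2)(x + 5)^2.

{M2}: invariant factors x + 3, (x + 3)^2(x + 4).

{M3}: invariant factors x - 1, (x - 3)(x - 1)^2.

{M4}: invariant factors x - 6, (x - 6)(x + 1)^2.

{M5}: invariant factors (x - 1)^2, (x - 1)^2.

Matrices are similar if and only if their invariant-factor lists agree; the partition into similarity classes is {M1}, {M2}, {M3}, {M4}, {M5}.

5 classes: {M1}, {M2}, {M3}, {M4}, {M5}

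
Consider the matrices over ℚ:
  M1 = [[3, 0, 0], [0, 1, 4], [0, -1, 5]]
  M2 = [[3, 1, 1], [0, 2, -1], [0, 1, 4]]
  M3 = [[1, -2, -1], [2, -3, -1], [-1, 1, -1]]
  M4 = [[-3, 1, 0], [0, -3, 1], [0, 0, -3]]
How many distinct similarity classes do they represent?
3 classes: {M1, M2}, {M3}, {M4}

Characteristic polynomials: χ_{M1} = (x - 3)^3, χ_{M2} = (x - 3)^3, χ_{M3} = (x + 1)^3, χ_{M4} = (x + 3)^3.

{M1, M2}: invariant factors x - 3, (x - 3)^2.

{M3}: invariant factors (x + 1)^3.

{M4}: invariant factors (x + 3)^3.

Matrices are similar if and only if their invariant-factor lists agree; the partition into similarity classes is {M1, M2}, {M3}, {M4}.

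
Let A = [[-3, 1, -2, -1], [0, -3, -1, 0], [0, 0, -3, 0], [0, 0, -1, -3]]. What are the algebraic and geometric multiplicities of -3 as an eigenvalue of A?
algebraic multiplicity 4, geometric multiplicity 2

The characteristic polynomial is (x + 3)^4, so the factor x + 3 appears with exponent 4: the algebraic multiplicity is 4.

rank(A + 3I) = 2, so the eigenspace has dimension 4 - 2 = 2: the geometric multiplicity is 2.

Since 2 < 4, A is not diagonalizable.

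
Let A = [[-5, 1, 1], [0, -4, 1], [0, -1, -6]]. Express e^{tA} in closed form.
A has Jordan form J = [[-5, 1, 0], [0, -5, 0], [0, 0, -5]] with A = PJP^{-1}, so e^{tA} = P e^{tJ} P^{-1}.

For a Jordan block J_k(λ), e^{tJ_k(λ)} = e^{λt} · (I + tN + t^2 N^2/2! + ... + t^{k-1} N^{k-1}/(k-1)!) where N is the nilpotent superdiagonal part.

Assembling the blocks and conjugating back gives the entries of e^{tA} as shown above.

e^{tA} = [[e^{-5*t}, t*e^{-5*t}, t*e^{-5*t}], [0, (t + 1)*e^{-5*t}, t*e^{-5*t}], [0, -t*e^{-5*t}, (1 - t)*e^{-5*t}]]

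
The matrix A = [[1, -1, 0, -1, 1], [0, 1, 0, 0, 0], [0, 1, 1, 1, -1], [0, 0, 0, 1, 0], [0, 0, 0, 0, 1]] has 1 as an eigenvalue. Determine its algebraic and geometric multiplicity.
algebraic multiplicity 5, geometric multiplicity 4

The characteristic polynomial is (x - 1)^5, so the factor x - 1 appears with exponent 5: the algebraic multiplicity is 5.

rank(A - I) = 1, so the eigenspace has dimension 5 - 1 = 4: the geometric multiplicity is 4.

Since 4 < 5, A is not diagonalizable.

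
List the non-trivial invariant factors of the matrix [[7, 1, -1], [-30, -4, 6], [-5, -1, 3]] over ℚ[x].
x - 2, (x - 2)^2

The Jordan structure of A has elementary divisors (x - 2)^2, (x - 2). Arranging the block sizes at each eigenvalue in decreasing order and taking row products gives the invariant factors.

Invariant factors (smallest first, each dividing the next): x - 2, (x - 2)^2.

Check: the last factor (x - 2)^2 is the minimal polynomial, and the product (x - 2)^3 is the characteristic polynomial.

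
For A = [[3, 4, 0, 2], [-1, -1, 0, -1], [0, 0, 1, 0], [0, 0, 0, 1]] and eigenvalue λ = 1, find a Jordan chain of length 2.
v_1 = [[-1, 1, 0, 0]]^T, v_2 = [[2, -1, 0, 0]]^T

We seek v_1 ∈ ker((A - I)^2) \ ker(A - I), then set v_{i+1} = (A - I) v_i.

One such chain is v_1 = [[-1, 1, 0, 0]]^T, v_2 = [[2, -1, 0, 0]]^T. Check: (A - I) v_2 = [[0, 0, 0, 0]]^T = 0.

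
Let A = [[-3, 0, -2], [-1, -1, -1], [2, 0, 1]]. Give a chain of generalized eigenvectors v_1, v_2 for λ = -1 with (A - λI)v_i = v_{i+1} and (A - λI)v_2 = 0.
v_1 = [[1, 0, -2]]^T, v_2 = [[2, 1, -2]]^T

We seek v_1 ∈ ker((A + I)^2) \ ker(A + I), then set v_{i+1} = (A + I) v_i.

One such chain is v_1 = [[1, 0, -2]]^T, v_2 = [[2, 1, -2]]^T. Check: (A + I) v_2 = [[0, 0, 0]]^T = 0.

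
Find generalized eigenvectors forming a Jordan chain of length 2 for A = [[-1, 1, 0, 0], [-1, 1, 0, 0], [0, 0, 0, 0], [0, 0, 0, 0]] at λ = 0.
v_1 = [[1, 2, 0, 2]]^T, v_2 = [[1, 1, 0, 0]]^T

We seek v_1 ∈ ker(A^2) \ ker(A), then set v_{i+1} = A v_i.

One such chain is v_1 = [[1, 2, 0, 2]]^T, v_2 = [[1, 1, 0, 0]]^T. Check: A v_2 = [[0, 0, 0, 0]]^T = 0.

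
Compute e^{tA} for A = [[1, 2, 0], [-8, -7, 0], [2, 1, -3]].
A has Jordan form J = [[-3, 1, 0], [0, -3, 0], [0, 0, -3]] with A = PJP^{-1}, so e^{tA} = P e^{tJ} P^{-1}.

For a Jordan block J_k(λ), e^{tJ_k(λ)} = e^{λt} · (I + tN + t^2 N^2/2! + ... + t^{k-1} N^{k-1}/(k-1)!) where N is the nilpotent superdiagonal part.

Assembling the blocks and conjugating back gives the entries of e^{tA} as shown above.

e^{tA} = [[(4*t + 1)*e^{-3*t}, 2*t*e^{-3*t}, 0], [-8*t*e^{-3*t}, (1 - 4*t)*e^{-3*t}, 0], [2*t*e^{-3*t}, t*e^{-3*t}, e^{-3*t}]]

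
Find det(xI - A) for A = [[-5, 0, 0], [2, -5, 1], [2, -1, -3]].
χ_A(x) = (x + 4)^2(x + 5)

xI - A = [[x + 5, 0, 0], [-2, x + 5, -1], [-2, 1, x + 3]].

Expanding det(xI - A) along the first row:
det(xI - A) = + (x + 5)·det([[x + 5, -1], [1, x + 3]]) - (0)·det([[-2, -1], [-2, x + 3]]) + (0)·det([[-2, x + 5], [-2, 1]]).

Evaluating gives χ_A(x) = x^3 + 13x^2 + 56x + 80 = (x + 4)^2(x + 5).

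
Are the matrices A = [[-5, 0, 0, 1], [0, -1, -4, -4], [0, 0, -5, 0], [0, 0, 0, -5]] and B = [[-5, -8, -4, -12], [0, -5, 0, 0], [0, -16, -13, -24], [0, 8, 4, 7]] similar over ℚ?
No.

Both have characteristic polynomial (x + 1)(x + 5)^3, but the minimal polynomial of A is (x + 1)(x + 5)^2 while the minimal polynomial of B is (x + 1)(x + 5). The minimal polynomial is a similarity invariant, so A and B are not similar.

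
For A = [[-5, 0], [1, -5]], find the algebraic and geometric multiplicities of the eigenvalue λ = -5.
The characteristic polynomial is (x + 5)^2, so the factor x + 5 appears with exponent 2: the algebraic multiplicity is 2.

rank(A + 5I) = 1, so the eigenspace has dimension 2 - 1 = 1: the geometric multiplicity is 1.

Since 1 < 2, A is not diagonalizable.

algebraic multiplicity 2, geometric multiplicity 1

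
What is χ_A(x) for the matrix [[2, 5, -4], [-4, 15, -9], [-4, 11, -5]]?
xI - A = [[x - 2, -5, 4], [4, x - 15, 9], [4, -11, x + 5]].

Expanding det(xI - A) along the first row:
det(xI - A) = + (x - 2)·det([[x - 15, 9], [-11, x + 5]]) - (-5)·det([[4, 9], [4, x + 5]]) + (4)·det([[4, x - 15], [4, -11]]).

Evaluating gives χ_A(x) = x^3 - 12x^2 + 48x - 64 = (x - 4)^3.

χ_A(x) = (x - 4)^3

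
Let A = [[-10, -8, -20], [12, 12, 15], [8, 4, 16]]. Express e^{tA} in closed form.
A has Jordan form J = [[6, 1, 0], [0, 6, 0], [0, 0, 6]] with A = PJP^{-1}, so e^{tA} = P e^{tJ} P^{-1}.

For a Jordan block J_k(λ), e^{tJ_k(λ)} = e^{λt} · (I + tN + t^2 N^2/2! + ... + t^{k-1} N^{k-1}/(k-1)!) where N is the nilpotent superdiagonal part.

Assembling the blocks and conjugating back gives the entries of e^{tA} as shown above.

e^{tA} = [[(1 - 16*t)*e^{6*t}, -8*t*e^{6*t}, -20*t*e^{6*t}], [12*t*e^{6*t}, (6*t + 1)*e^{6*t}, 15*t*e^{6*t}], [8*t*e^{6*t}, 4*t*e^{6*t}, (10*t + 1)*e^{6*t}]]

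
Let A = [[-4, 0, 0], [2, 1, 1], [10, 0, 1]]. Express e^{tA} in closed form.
A has Jordan form J = [[-4, 0, 0], [0, 1, 1], [0, 0, 1]] with A = PJP^{-1}, so e^{tA} = P e^{tJ} P^{-1}.

For a Jordan block J_k(λ), e^{tJ_k(λ)} = e^{λt} · (I + tN + t^2 N^2/2! + ... + t^{k-1} N^{k-1}/(k-1)!) where N is the nilpotent superdiagonal part.

Assembling the blocks and conjugating back gives the entries of e^{tA} as shown above.

e^{tA} = [[e^{-4*t}, 0, 0], [2*t*e^{t}, e^{t}, t*e^{t}], [2*e^{t} - 2*e^{-4*t}, 0, e^{t}]]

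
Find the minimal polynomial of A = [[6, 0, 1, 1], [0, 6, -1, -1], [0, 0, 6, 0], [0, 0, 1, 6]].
m_A(x) = (x - 6)^3

The characteristic polynomial factors as (x - 6)^4. The minimal polynomial is ∏(x - λ)^{k_λ} where k_λ is the size of the largest Jordan block at λ.

For λ = 6: rank(A - 6I) = 2, and the largest Jordan block has size 3 (the smallest k with rank((A - 6I)^k) = rank((A - 6I)^(k+1))).

So m_A(x) = (x - 6)^3.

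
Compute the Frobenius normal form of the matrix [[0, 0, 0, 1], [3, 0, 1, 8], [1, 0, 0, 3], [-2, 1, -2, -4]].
R = [[0, 0, 0, 1], [1, 0, 0, 4], [0, 1, 0, 0], [0, 0, 1, -4]]

The invariant factors of A (the non-unit diagonal entries of the Smith normal form of xI - A over ℚ[x]) are (x - 1)(x + 1)(x^2 + 4x + 1), each dividing the next. The characteristic polynomial is their product, (x - 1)(x + 1)(x^2 + 4x + 1).

The rational canonical form is the block-diagonal matrix of companion matrices C(f_i):
R = [[0, 0, 0, 1], [1, 0, 0, 4], [0, 1, 0, 0], [0, 0, 1, -4]].

Note the characteristic polynomial does not split into linear factors over ℚ, so A has no Jordan form over ℚ; the rational canonical form exists over any field.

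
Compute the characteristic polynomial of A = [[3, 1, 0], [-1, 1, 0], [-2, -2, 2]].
xI - A = [[x - 3, -1, 0], [1, x - 1, 0], [2, 2, x - 2]].

Expanding det(xI - A) along the first row:
det(xI - A) = + (x - 3)·det([[x - 1, 0], [2, x - 2]]) - (-1)·det([[1, 0], [2, x - 2]]) + (0)·det([[1, x - 1], [2, 2]]).

Evaluating gives χ_A(x) = x^3 - 6x^2 + 12x - 8 = (x - 2)^3.

χ_A(x) = (x - 2)^3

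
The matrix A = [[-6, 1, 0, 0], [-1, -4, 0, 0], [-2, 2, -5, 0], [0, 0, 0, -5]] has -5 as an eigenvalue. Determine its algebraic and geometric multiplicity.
algebraic multiplicity 4, geometric multiplicity 3

The characteristic polynomial is (x + 5)^4, so the factor x + 5 appears with exponent 4: the algebraic multiplicity is 4.

rank(A + 5I) = 1, so the eigenspace has dimension 4 - 1 = 3: the geometric multiplicity is 3.

Since 3 < 4, A is not diagonalizable.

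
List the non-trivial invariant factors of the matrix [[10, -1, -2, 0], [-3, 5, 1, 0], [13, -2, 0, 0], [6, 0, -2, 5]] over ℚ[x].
The Jordan structure of A has elementary divisors (x - 5)^3, (x - 5). Arranging the block sizes at each eigenvalue in decreasing order and taking row products gives the invariant factors.

Invariant factors (smallest first, each dividing the next): x - 5, (x - 5)^3.

Check: the last factor (x - 5)^3 is the minimal polynomial, and the product (x - 5)^4 is the characteristic polynomial.

x - 5, (x - 5)^3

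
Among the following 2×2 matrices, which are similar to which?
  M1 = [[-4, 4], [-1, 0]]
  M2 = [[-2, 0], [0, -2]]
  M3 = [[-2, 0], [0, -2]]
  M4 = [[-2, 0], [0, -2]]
Characteristic polynomials: χ_{M1} = (x + 2)^2, χ_{M2} = (x + 2)^2, χ_{M3} = (x + 2)^2, χ_{M4} = (x + 2)^2.

{M1}: invariant factors (x + 2)^2.

{M2, M3, M4}: invariant factors x + 2, x + 2.

Matrices are similar if and only if their invariant-factor lists agree; the partition into similarity classes is {M1}, {M2, M3, M4}.

2 classes: {M1}, {M2, M3, M4}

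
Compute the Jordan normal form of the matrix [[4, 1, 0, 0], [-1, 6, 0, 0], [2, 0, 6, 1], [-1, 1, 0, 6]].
J = [[5, 1, 0, 0], [0, 5, 0, 0], [0, 0, 6, 1], [0, 0, 0, 6]]

The characteristic polynomial is det(xI - A) = (x - 6)^2(x - 5)^2, so the eigenvalues are 5 (algebraic multiplicity 2), 6 (algebraic multiplicity 2).

For λ = 5: rank(A - 5I) = 3, rank((A - 5I)^2) = 2. The eigenspace has dimension 4 - 3 = 1, so there is 1 Jordan block; the rank sequence gives block sizes [2].

For λ = 6: rank(A - 6I) = 3, rank((A - 6I)^2) = 2. The eigenspace has dimension 4 - 3 = 1, so there is 1 Jordan block; the rank sequence gives block sizes [2].

Assembling the blocks gives the Jordan form J above.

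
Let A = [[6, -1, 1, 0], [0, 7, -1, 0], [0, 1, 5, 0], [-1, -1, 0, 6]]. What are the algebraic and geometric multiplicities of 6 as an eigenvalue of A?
The characteristic polynomial is (x - 6)^4, so the factor x - 6 appears with exponent 4: the algebraic multiplicity is 4.

rank(A - 6I) = 2, so the eigenspace has dimension 4 - 2 = 2: the geometric multiplicity is 2.

Since 2 < 4, A is not diagonalizable.

algebraic multiplicity 4, geometric multiplicity 2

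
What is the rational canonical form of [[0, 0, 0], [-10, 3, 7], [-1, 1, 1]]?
The invariant factors of A (the non-unit diagonal entries of the Smith normal form of xI - A over ℚ[x]) are x(x^2 - 4x - 4), each dividing the next. The characteristic polynomial is their product, x(x^2 - 4x - 4).

The rational canonical form is the block-diagonal matrix of companion matrices C(f_i):
R = [[0, 0, 0], [1, 0, 4], [0, 1, 4]].

Note the characteristic polynomial does not split into linear factors over ℚ, so A has no Jordan form over ℚ; the rational canonical form exists over any field.

R = [[0, 0, 0], [1, 0, 4], [0, 1, 4]]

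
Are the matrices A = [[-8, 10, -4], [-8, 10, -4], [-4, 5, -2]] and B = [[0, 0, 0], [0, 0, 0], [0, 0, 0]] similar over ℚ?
No.

Both have characteristic polynomial x^3, but the minimal polynomial of A is x^2 while the minimal polynomial of B is x. The minimal polynomial is a similarity invariant, so A and B are not similar.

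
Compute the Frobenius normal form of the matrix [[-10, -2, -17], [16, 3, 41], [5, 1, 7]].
The invariant factors of A (the non-unit diagonal entries of the Smith normal form of xI - A over ℚ[x]) are x^3 - 3x + 3, each dividing the next. The characteristic polynomial is their product, x^3 - 3x + 3.

The rational canonical form is the block-diagonal matrix of companion matrices C(f_i):
R = [[0, 0, -3], [1, 0, 3], [0, 1, 0]].

Note the characteristic polynomial does not split into linear factors over ℚ, so A has no Jordan form over ℚ; the rational canonical form exists over any field.

R = [[0, 0, -3], [1, 0, 3], [0, 1, 0]]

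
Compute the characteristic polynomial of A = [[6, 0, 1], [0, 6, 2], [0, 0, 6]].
χ_A(x) = (x - 6)^3

xI - A = [[x - 6, 0, -1], [0, x - 6, -2], [0, 0, x - 6]].

Expanding det(xI - A) along the first row:
det(xI - A) = + (x - 6)·det([[x - 6, -2], [0, x - 6]]) - (0)·det([[0, -2], [0, x - 6]]) + (-1)·det([[0, x - 6], [0, 0]]).

Evaluating gives χ_A(x) = x^3 - 18x^2 + 108x - 216 = (x - 6)^3.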